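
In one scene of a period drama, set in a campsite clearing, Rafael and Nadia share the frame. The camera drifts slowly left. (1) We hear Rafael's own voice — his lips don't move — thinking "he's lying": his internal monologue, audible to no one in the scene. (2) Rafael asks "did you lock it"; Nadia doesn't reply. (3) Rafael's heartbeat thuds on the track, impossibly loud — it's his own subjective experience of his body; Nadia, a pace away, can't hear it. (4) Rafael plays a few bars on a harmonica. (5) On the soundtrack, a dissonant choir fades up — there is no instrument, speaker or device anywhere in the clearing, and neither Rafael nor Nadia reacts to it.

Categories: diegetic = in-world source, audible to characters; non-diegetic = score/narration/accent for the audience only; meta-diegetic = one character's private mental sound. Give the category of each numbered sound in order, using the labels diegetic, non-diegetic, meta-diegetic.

meta-diegetic, diegetic, meta-diegetic, diegetic, non-diegetic

(1) internal monologue — inside Rafael's mind, not spoken into the scene → meta-diegetic.
Sound (2): on-screen dialogue — Rafael speaks and Nadia is there to hear, so diegetic.
(3) it's Rafael's internal bodily sensation rendered as sound; only Rafael 'hears' it → meta-diegetic.
Sound (4): the instrument and the performer are both in the scene, so diegetic.
Sound (5): it has no source in the story world and no character can hear it — it's underscore, so non-diegetic.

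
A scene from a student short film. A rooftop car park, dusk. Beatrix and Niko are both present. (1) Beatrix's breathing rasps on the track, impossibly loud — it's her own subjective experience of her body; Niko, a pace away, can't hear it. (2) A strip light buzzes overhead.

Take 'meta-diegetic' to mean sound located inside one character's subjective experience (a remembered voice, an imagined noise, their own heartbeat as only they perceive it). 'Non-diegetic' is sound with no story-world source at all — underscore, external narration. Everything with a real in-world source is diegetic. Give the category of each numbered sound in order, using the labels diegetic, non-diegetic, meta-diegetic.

meta-diegetic, diegetic

(1) is meta-diegetic: a subjective body sound — Beatrix's private perception, inaudible to Niko.
(2) is diegetic: a strip light is part of the location's real environment.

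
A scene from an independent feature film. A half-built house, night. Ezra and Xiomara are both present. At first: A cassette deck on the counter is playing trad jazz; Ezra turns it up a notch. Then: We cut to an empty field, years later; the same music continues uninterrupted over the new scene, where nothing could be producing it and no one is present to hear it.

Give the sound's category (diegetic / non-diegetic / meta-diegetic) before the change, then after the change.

diegetic, non-diegetic

Before the change: a cassette deck is a real in-scene source and Ezra reacts to it → diegetic.
After the change: there is no longer any in-world source and no one can hear it — it has become underscore → non-diegetic.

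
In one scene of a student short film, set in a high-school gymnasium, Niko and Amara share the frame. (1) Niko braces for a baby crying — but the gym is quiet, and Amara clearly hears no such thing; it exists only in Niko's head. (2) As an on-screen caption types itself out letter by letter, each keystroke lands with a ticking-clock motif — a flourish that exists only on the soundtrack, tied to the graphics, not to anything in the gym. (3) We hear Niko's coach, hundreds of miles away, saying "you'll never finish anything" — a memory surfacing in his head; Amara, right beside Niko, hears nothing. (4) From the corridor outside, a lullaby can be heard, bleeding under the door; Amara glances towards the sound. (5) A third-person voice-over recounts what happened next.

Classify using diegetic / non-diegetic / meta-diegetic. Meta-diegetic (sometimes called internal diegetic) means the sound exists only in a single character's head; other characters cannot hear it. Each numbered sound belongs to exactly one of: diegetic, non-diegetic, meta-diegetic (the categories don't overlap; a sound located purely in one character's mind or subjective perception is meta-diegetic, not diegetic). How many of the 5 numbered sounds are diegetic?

1

(1) Niko alone 'hears' it — an imagined sound, not present in the space → meta-diegetic.
Sound (2): sound married to a title/caption — outside the diegesis by definition, so non-diegetic.
Sound (3): the voice is a memory playing only inside Niko's mind; Amara can't hear it, so meta-diegetic.
(4) is diegetic: it's coming from the corridor outside — a location within the story world — and Amara reacts.
Sound (5): the narrator exists outside the story world, addressing only the audience, so non-diegetic.
So 1 of the 5 is diegetic: (4).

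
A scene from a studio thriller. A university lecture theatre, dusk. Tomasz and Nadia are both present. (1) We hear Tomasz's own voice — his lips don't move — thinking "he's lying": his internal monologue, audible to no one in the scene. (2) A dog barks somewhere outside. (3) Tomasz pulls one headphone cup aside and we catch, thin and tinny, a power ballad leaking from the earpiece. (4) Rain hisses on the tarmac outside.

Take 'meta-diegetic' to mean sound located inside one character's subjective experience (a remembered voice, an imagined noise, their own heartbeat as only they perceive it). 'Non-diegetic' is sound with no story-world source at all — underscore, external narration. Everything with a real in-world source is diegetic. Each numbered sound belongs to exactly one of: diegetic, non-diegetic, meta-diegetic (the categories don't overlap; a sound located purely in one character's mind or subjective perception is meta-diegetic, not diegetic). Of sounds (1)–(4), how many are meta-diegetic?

(1) is meta-diegetic: Tomasz's thought-voice: a private mental sound no other character can hear.
Sound (2): the sound comes from a dog physically present in the location, so diegetic.
(3) the earpiece is a real device on Tomasz's head — source music → diegetic.
Sound (4): ambient/room sound belonging to the story's physical space, so diegetic.
Meta-diegetic: (1) — that's 1.

1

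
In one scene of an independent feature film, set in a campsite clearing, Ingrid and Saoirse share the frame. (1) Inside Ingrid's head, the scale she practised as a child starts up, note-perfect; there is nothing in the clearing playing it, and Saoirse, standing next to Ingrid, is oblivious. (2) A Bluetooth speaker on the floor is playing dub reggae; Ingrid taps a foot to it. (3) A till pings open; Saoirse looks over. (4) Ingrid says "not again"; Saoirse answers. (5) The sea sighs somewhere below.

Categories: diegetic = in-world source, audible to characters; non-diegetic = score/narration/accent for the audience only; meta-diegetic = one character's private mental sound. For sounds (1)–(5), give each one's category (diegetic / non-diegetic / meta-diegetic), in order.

(1) the music is a memory playing inside Ingrid's mind alone; no real-world source, Saoirse can't hear it → meta-diegetic.
Sound (2): the music comes from an on-screen device that Ingrid responds to, so diegetic.
(3) is diegetic: a till is a real object/event in the scene's world.
Sound (4): Ingrid is a character speaking aloud in the scene, so diegetic.
(5) is diegetic: ambient/room sound belonging to the story's physical space.

meta-diegetic, diegetic, diegetic, diegetic, diegetic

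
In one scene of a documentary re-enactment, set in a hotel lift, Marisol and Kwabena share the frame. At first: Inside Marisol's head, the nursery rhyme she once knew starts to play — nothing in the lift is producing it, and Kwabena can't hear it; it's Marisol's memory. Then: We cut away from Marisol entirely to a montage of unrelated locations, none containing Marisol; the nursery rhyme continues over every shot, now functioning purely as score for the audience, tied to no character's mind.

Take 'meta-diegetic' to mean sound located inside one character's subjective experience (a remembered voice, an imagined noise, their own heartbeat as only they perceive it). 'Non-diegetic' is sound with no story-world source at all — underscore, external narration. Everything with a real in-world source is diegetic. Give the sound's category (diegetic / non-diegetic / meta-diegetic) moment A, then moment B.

Moment A: the music lives inside Marisol's mind alone; Kwabena can't hear it → meta-diegetic.
Moment B: once it plays over shots Marisol isn't in, detached from any character's subjectivity, it's conventional underscore → non-diegetic.

meta-diegetic, non-diegetic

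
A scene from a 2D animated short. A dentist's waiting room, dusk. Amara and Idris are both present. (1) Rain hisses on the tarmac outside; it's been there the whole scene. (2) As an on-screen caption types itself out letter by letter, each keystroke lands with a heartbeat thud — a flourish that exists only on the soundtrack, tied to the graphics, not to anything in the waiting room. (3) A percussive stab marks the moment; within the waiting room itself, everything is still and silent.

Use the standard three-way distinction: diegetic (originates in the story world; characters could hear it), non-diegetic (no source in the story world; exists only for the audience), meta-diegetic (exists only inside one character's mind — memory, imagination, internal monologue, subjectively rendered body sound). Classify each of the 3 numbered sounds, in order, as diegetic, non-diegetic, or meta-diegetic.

(1) is diegetic: ambient/room sound belonging to the story's physical space.
(2) is non-diegetic: it accompanies on-screen graphics, not anything inside the story world.
(3) is non-diegetic: nothing in the scene produces it; it's an accent added for the audience.

diegetic, non-diegetic, non-diegetic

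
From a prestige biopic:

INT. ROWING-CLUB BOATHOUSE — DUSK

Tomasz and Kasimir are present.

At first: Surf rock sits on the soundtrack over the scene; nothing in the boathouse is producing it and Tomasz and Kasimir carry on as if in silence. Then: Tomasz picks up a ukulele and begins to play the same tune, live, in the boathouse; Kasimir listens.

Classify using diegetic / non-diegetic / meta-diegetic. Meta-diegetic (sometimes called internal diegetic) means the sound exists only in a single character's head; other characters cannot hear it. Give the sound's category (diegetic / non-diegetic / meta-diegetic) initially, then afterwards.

Initially: no in-world source exists and no character can hear it — underscore → non-diegetic.
Afterwards: a ukulele is now a real source in the story world and the characters hear it → diegetic.

non-diegetic, diegetic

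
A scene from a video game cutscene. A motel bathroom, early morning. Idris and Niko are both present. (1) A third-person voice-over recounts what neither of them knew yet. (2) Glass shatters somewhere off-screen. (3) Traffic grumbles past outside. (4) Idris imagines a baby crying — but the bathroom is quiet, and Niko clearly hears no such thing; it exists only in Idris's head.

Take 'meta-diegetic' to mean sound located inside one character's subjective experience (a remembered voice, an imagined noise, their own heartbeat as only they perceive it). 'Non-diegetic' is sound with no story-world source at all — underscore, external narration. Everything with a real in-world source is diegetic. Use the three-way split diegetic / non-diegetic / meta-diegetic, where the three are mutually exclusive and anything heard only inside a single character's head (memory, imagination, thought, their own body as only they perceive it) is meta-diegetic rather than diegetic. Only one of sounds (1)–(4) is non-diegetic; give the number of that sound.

(1) is non-diegetic: the narrator exists outside the story world, addressing only the audience.
(2) the sound comes from glass physically present in the location → diegetic.
(3) is diegetic: it's the actual ambient sound of the location.
(4) is meta-diegetic: subjective to Idris: the bathroom is silent and Niko hears nothing.
Only (1) is non-diegetic.

1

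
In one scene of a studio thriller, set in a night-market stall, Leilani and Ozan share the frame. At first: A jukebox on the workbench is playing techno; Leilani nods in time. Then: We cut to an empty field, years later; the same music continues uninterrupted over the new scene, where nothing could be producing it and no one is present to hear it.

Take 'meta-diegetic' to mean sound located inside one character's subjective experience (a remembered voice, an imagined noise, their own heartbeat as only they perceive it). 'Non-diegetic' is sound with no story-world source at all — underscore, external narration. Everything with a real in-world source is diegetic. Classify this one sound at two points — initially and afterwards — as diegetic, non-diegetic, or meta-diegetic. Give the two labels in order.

diegetic, non-diegetic

Initially: a jukebox is a real in-scene source and Leilani reacts to it → diegetic.
Afterwards: there is no longer any in-world source and no one can hear it — it has become underscore → non-diegetic.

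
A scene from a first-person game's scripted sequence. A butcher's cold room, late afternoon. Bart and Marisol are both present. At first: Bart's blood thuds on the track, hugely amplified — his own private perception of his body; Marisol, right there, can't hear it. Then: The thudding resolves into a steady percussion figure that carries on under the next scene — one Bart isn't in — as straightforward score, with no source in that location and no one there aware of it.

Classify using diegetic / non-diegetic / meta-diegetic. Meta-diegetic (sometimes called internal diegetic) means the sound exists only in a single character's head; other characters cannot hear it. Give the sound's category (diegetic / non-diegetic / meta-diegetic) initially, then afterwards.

meta-diegetic, non-diegetic

Initially: it's Bart's subjective body sound, inaudible to Marisol → meta-diegetic.
Afterwards: detached from Bart and playing as sourceless score over a scene he isn't in — for the audience only → non-diegetic.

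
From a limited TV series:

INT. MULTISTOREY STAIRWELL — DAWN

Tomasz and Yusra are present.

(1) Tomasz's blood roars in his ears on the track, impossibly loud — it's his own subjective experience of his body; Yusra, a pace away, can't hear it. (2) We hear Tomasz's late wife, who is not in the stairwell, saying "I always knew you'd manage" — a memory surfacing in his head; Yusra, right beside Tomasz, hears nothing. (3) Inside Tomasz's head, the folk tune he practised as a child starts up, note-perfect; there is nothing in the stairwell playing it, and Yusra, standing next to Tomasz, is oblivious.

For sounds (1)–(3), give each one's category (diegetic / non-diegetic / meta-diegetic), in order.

meta-diegetic, meta-diegetic, meta-diegetic

(1) point-of-audition from inside Tomasz's body; not a sound in the room → meta-diegetic.
(2) is meta-diegetic: a remembered line, private to Tomasz — not present in the room, not audible to Yusra.
Sound (3): remembered music, private to Tomasz — Yusra is oblivious because it isn't in the room, so meta-diegetic.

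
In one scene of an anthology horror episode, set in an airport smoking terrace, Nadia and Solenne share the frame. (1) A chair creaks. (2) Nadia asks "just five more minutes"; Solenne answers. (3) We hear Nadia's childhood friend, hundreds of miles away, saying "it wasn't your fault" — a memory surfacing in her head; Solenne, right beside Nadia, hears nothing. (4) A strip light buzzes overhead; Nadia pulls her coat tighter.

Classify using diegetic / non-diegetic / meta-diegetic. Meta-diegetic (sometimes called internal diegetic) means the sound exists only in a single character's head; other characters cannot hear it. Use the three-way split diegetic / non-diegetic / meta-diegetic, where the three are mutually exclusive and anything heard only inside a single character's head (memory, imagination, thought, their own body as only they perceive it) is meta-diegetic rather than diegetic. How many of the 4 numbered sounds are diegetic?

(1) is diegetic: a chair is a real object/event in the scene's world.
(2) spoken by a character present in the story world → diegetic.
Sound (3): it's Nadia's recollection rendered as sound; the other character can't hear it, so meta-diegetic.
Sound (4): a strip light is part of the location's real environment, so diegetic.
So 3 of the 4 are diegetic: (1), (2), (4).

3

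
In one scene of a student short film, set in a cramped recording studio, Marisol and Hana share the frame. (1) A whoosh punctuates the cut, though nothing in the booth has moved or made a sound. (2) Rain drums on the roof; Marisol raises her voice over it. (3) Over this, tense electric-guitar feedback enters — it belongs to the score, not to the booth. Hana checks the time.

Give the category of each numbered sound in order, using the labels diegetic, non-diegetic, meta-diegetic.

(1) an editorial stinger — it belongs to the cut, not the story world → non-diegetic.
Sound (2): it's the actual ambient sound of the location, so diegetic.
Sound (3): score with no on-screen or off-screen source; it exists for the audience alone, so non-diegetic.

non-diegetic, diegetic, non-diegetic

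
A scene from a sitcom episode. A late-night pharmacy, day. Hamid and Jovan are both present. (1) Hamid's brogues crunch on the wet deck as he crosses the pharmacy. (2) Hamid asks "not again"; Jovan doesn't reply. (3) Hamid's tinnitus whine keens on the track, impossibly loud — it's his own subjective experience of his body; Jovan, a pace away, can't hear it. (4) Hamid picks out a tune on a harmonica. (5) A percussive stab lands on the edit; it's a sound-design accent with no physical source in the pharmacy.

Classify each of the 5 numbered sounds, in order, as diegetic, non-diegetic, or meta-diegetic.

diegetic, diegetic, meta-diegetic, diegetic, non-diegetic

(1) it's the physical sound of Hamid moving in the space → diegetic.
(2) is diegetic: on-screen dialogue — Hamid speaks and Jovan is there to hear.
(3) a subjective body sound — Hamid's private perception, inaudible to Jovan → meta-diegetic.
(4) is diegetic: Hamid is producing the music live, in the story world.
Sound (5): an editorial stinger — it belongs to the cut, not the story world, so non-diegetic.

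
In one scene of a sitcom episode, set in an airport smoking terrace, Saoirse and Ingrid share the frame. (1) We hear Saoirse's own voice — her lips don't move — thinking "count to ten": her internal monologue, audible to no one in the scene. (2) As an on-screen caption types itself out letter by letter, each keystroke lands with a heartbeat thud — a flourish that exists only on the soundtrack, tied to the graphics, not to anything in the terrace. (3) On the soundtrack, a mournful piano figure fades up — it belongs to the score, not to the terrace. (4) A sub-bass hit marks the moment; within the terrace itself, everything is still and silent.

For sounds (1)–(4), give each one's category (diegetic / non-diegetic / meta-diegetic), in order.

Sound (1): internal monologue — inside Saoirse's mind, not spoken into the scene, so meta-diegetic.
(2) is non-diegetic: sound married to a title/caption — outside the diegesis by definition.
(3) score with no on-screen or off-screen source; it exists for the audience alone → non-diegetic.
Sound (4): nothing in the scene produces it; it's an accent added for the audience, so non-diegetic.

meta-diegetic, non-diegetic, non-diegetic, non-diegetic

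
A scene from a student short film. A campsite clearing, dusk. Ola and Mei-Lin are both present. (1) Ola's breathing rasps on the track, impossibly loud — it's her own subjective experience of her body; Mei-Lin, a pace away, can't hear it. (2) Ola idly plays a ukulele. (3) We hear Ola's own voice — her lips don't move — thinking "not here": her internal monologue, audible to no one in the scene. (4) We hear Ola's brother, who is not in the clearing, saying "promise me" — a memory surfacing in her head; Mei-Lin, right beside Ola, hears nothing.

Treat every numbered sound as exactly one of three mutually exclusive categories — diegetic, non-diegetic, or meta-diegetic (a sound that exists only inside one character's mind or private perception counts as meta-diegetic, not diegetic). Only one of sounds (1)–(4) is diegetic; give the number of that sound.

(1) point-of-audition from inside Ola's body; not a sound in the room → meta-diegetic.
Sound (2): the instrument and the performer are both in the scene, so diegetic.
Sound (3): it's Ola's unspoken thought, heard only by the audience via her subjectivity, so meta-diegetic.
(4) it's Ola's recollection rendered as sound; the other character can't hear it → meta-diegetic.
Only (2) is diegetic.

2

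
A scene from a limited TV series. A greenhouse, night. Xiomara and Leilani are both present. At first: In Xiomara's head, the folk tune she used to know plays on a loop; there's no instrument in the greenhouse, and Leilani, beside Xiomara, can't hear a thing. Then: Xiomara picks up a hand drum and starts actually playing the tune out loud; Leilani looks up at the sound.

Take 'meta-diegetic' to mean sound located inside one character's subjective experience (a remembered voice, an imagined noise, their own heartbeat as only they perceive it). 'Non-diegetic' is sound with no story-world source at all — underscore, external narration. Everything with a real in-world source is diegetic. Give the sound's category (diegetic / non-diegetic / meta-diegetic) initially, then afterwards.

Initially: the tune exists only as Xiomara's private memory; Leilani can't hear it → meta-diegetic.
Afterwards: Xiomara is now producing it live on a hand drum, in the room, and Leilani hears it → diegetic.

meta-diegetic, diegetic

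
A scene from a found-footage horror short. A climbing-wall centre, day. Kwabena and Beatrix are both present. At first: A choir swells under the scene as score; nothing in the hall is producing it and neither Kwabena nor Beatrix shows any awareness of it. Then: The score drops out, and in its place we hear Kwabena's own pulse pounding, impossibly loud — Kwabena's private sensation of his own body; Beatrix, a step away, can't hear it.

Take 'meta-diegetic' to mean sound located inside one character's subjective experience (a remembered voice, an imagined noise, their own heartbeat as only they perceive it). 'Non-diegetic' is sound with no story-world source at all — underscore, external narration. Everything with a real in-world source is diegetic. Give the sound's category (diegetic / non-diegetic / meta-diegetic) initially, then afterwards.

Initially: underscore with no in-world source, inaudible to the characters → non-diegetic.
Afterwards: the body sound is Kwabena's subjective perception alone — Beatrix can't hear it → meta-diegetic.

non-diegetic, meta-diegetic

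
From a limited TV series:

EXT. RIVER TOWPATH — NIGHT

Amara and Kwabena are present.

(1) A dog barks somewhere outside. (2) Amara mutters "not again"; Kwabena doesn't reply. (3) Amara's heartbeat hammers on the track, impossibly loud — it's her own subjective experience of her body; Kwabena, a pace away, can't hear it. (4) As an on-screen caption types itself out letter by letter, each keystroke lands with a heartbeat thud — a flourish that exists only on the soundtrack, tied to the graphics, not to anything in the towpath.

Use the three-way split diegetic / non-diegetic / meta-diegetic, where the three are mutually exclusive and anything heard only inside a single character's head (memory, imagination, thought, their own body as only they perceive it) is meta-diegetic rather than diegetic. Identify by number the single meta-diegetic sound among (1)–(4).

3

Sound (1): an in-world source (a dog); characters could hear it, so diegetic.
Sound (2): on-screen dialogue — Amara speaks and Kwabena is there to hear, so diegetic.
Sound (3): it's Amara's internal bodily sensation rendered as sound; only Amara 'hears' it, so meta-diegetic.
(4) it accompanies on-screen graphics, not anything inside the story world → non-diegetic.
Only (3) is meta-diegetic.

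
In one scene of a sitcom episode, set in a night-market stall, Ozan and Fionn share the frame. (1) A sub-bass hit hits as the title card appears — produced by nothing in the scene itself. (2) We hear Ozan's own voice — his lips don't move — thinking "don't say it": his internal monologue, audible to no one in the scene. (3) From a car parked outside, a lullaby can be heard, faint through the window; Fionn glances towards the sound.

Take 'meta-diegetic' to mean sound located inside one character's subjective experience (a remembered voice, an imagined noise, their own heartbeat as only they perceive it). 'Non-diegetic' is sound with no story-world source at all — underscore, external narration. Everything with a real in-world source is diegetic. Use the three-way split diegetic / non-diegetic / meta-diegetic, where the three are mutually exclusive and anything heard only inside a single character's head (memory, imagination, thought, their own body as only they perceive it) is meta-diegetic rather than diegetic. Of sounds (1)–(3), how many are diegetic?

1

Sound (1): it's a sound-design accent with no in-world source; no one in the scene can hear it, so non-diegetic.
Sound (2): Ozan's thought-voice: a private mental sound no other character can hear, so meta-diegetic.
Sound (3): it's coming from a car parked outside — a location within the story world — and Fionn reacts, so diegetic.
So 1 of the 3 is diegetic: (3).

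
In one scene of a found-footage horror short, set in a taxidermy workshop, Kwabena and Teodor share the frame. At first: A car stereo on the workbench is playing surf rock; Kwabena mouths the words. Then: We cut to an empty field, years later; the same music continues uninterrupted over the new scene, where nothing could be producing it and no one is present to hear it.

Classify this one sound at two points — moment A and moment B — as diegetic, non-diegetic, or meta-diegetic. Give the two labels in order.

diegetic, non-diegetic

Moment A: a car stereo is a real in-scene source and Kwabena reacts to it → diegetic.
Moment B: there is no longer any in-world source and no one can hear it — it has become underscore → non-diegetic.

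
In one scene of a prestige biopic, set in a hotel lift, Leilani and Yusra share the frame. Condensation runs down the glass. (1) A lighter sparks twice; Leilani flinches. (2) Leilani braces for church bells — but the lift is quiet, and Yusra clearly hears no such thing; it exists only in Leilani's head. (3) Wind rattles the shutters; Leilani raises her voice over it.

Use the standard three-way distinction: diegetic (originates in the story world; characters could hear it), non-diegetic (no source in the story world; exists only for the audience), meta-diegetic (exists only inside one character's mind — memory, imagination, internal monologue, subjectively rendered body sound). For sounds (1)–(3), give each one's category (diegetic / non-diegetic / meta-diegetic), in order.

(1) is diegetic: an in-world source (a lighter); characters could hear it.
(2) subjective to Leilani: the lift is silent and Yusra hears nothing → meta-diegetic.
Sound (3): ambient/room sound belonging to the story's physical space, so diegetic.

diegetic, meta-diegetic, diegetic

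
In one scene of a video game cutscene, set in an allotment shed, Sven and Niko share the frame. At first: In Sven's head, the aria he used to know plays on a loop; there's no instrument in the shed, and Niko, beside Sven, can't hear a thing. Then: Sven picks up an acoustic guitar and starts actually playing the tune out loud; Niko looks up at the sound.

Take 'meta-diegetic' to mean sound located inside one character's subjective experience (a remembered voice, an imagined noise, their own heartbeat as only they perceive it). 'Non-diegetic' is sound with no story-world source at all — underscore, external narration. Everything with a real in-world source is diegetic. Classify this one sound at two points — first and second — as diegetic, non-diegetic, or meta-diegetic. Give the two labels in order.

meta-diegetic, diegetic

First: the tune exists only as Sven's private memory; Niko can't hear it → meta-diegetic.
Second: Sven is now producing it live on an acoustic guitar, in the room, and Niko hears it → diegetic.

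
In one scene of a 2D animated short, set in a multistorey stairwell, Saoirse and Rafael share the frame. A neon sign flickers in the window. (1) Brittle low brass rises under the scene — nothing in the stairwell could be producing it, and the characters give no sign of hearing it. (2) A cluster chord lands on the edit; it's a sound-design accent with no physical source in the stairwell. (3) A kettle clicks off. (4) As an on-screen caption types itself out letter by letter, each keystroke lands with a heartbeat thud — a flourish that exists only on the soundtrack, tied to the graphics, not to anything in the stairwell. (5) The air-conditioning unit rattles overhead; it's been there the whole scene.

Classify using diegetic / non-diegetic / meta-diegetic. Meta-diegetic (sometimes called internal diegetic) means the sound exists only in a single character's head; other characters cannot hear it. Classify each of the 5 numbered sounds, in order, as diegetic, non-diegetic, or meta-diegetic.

non-diegetic, non-diegetic, diegetic, non-diegetic, diegetic

(1) it has no source in the story world and no character can hear it — it's underscore → non-diegetic.
(2) an editorial stinger — it belongs to the cut, not the story world → non-diegetic.
Sound (3): a kettle is a real object/event in the scene's world, so diegetic.
(4) is non-diegetic: sound married to a title/caption — outside the diegesis by definition.
(5) it's the actual ambient sound of the location → diegetic.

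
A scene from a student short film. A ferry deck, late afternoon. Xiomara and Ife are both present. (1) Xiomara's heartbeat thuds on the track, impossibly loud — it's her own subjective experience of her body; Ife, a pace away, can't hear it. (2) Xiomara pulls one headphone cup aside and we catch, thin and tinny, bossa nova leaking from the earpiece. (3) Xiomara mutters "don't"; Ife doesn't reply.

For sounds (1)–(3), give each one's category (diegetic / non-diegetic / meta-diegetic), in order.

meta-diegetic, diegetic, diegetic

Sound (1): it's Xiomara's internal bodily sensation rendered as sound; only Xiomara 'hears' it, so meta-diegetic.
(2) it's leaking from a physical pair of headphones in the scene → diegetic.
(3) spoken by a character present in the story world → diegetic.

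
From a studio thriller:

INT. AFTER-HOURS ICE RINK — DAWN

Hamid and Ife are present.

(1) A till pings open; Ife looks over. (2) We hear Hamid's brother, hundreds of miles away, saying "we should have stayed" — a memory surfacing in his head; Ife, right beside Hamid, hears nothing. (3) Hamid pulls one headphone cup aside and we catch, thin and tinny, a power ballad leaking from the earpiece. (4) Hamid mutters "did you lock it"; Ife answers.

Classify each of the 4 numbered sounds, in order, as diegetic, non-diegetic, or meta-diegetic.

Sound (1): the sound comes from a till physically present in the location, so diegetic.
(2) it's Hamid's recollection rendered as sound; the other character can't hear it → meta-diegetic.
(3) the headphones are an on-screen source → diegetic.
(4) Hamid is a character speaking aloud in the scene → diegetic.

diegetic, meta-diegetic, diegetic, diegetic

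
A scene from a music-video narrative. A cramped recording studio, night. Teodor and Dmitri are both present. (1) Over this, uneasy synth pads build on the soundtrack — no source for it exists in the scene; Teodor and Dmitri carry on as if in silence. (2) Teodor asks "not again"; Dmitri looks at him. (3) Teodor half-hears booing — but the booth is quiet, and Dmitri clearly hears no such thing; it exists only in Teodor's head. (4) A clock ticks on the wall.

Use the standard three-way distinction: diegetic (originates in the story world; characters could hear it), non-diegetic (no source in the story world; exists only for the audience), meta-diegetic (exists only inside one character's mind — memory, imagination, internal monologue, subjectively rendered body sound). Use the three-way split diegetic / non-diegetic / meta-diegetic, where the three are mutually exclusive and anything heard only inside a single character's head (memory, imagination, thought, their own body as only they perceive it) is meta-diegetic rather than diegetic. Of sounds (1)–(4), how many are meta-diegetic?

1

Sound (1): it has no source in the story world and no character can hear it — it's underscore, so non-diegetic.
(2) is diegetic: on-screen dialogue — Teodor speaks and Dmitri is there to hear.
(3) is meta-diegetic: Teodor alone 'hears' it — an imagined sound, not present in the space.
(4) the sound comes from a clock physically present in the location → diegetic.
So 1 of the 4 is meta-diegetic: (3).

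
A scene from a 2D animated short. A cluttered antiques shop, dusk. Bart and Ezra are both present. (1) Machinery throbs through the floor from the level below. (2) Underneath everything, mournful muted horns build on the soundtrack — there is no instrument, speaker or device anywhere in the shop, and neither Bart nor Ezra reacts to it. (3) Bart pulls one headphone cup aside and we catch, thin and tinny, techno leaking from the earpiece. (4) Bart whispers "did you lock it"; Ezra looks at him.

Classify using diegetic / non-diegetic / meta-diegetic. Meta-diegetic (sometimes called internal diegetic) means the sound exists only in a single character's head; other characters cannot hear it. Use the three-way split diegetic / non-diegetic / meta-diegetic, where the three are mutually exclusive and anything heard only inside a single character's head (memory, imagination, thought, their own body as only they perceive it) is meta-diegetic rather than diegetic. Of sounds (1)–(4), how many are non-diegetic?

1

(1) it's the actual ambient sound of the location → diegetic.
(2) it has no source in the story world and no character can hear it — it's underscore → non-diegetic.
(3) is diegetic: it's leaking from a physical pair of headphones in the scene.
(4) is diegetic: spoken by a character present in the story world.
So 1 of the 4 is non-diegetic: (2).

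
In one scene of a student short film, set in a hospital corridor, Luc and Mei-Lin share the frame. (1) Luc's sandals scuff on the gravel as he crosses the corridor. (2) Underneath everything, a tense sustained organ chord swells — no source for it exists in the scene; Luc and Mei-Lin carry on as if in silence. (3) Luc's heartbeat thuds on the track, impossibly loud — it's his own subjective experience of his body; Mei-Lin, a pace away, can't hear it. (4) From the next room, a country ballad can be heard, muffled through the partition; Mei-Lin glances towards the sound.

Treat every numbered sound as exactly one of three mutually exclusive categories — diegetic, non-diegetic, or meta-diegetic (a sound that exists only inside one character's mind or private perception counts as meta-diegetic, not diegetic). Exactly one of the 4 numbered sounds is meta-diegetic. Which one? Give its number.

3

(1) it's the physical sound of Luc moving in the space → diegetic.
(2) is non-diegetic: score with no on-screen or off-screen source; it exists for the audience alone.
(3) is meta-diegetic: it's Luc's internal bodily sensation rendered as sound; only Luc 'hears' it.
Sound (4): off-screen diegetic: the source is out of frame but still in the story's space, so diegetic.
Only (3) is meta-diegetic.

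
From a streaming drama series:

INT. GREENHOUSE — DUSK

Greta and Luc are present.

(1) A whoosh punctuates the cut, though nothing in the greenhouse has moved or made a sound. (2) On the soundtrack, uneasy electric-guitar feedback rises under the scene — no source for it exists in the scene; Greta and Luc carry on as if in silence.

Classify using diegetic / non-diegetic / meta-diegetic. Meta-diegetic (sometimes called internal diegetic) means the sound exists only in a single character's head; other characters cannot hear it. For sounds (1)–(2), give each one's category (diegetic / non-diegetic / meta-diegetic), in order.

non-diegetic, non-diegetic

Sound (1): an editorial stinger — it belongs to the cut, not the story world, so non-diegetic.
(2) is non-diegetic: nothing in the greenhouse produces it and the characters don't hear it — pure soundtrack.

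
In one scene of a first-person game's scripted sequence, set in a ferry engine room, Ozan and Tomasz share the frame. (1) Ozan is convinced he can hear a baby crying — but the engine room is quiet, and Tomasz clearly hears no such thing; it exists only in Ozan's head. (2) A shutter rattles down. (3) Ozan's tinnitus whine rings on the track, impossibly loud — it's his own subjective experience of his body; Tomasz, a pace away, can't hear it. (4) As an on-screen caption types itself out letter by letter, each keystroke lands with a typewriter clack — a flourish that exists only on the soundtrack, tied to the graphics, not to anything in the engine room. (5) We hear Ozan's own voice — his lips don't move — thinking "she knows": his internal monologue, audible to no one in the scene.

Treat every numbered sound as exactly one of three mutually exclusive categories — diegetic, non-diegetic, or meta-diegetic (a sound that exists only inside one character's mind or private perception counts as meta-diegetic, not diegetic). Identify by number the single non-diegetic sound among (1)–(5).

(1) subjective to Ozan: the engine room is silent and Tomasz hears nothing → meta-diegetic.
(2) is diegetic: a shutter is a real object/event in the scene's world.
(3) is meta-diegetic: point-of-audition from inside Ozan's body; not a sound in the room.
(4) is non-diegetic: sound married to a title/caption — outside the diegesis by definition.
(5) Ozan's thought-voice: a private mental sound no other character can hear → meta-diegetic.
Only (4) is non-diegetic.

4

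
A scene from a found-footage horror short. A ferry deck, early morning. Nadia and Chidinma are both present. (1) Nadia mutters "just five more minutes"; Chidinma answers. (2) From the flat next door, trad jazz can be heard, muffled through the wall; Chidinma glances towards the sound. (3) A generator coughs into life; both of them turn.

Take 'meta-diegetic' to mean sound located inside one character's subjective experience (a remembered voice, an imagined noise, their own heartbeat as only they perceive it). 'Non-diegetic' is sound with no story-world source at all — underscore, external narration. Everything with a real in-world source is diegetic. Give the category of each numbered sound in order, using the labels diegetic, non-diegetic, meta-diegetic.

diegetic, diegetic, diegetic

Sound (1): Nadia is a character speaking aloud in the scene, so diegetic.
(2) is diegetic: off-screen diegetic: the source is out of frame but still in the story's space.
(3) an in-world source (a generator); characters could hear it → diegetic.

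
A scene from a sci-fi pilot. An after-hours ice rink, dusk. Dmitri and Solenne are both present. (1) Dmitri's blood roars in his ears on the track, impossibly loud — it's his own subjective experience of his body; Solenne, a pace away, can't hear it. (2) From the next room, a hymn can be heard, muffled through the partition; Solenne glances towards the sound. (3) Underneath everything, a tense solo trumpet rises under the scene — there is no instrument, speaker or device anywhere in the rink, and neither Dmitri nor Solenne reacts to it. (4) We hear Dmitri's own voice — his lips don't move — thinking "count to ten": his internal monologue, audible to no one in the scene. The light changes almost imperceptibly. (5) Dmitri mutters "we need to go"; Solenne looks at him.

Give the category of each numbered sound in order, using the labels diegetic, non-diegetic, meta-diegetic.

(1) is meta-diegetic: a subjective body sound — Dmitri's private perception, inaudible to Solenne.
Sound (2): it's coming from the next room — a location within the story world — and Solenne reacts, so diegetic.
Sound (3): nothing in the rink produces it and the characters don't hear it — pure soundtrack, so non-diegetic.
(4) is meta-diegetic: Dmitri's thought-voice: a private mental sound no other character can hear.
Sound (5): Dmitri is a character speaking aloud in the scene, so diegetic.

meta-diegetic, diegetic, non-diegetic, meta-diegetic, diegetic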